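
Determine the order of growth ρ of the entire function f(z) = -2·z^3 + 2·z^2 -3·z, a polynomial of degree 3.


|f(z)| ≤ Σ|c_k|·r^k = O(r^3) as r → ∞. Polynomial growth is O(e^{r^ε}) for every ε > 0 (since r^3/e^{r^ε} → 0), so ρ ≤ ε for all ε > 0, i.e. ρ = 0. Every nonconstant polynomial has order 0.
Therefore ρ = 0.

Order ρ = 0.


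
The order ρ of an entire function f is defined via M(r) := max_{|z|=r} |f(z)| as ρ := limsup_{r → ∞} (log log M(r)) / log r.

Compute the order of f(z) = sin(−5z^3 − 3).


Write sin(w) = (e^{iw} ± e^{−iw})/(2 or 2i), so |sin(w)| ≤ e^{|w|}. With w = −5z^3 − 3, |w| ≤ 5r^3 + 3 on |z|=r, giving M(r) ≤ e^{5r^3 + 3} and ρ ≤ 3. For the lower bound, choose z on |z|=r with -5z^3 purely imaginary of modulus 5r^3; then |sin(−5z^3 − 3)| grows like e^{5r^3}/2, so ρ ≥ 3. Hence ρ = 3.
Therefore ρ = 3.

Order ρ = 3.


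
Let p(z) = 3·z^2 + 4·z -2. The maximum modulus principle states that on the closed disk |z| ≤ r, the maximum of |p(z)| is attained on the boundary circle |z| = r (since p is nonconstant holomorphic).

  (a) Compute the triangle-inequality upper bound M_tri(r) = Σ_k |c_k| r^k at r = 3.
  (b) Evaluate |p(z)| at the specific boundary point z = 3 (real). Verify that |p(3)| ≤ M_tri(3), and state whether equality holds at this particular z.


Coefficients: c_0 = -2, c_1 = 4, c_2 = 3. Radius r = 3.
Part (a). Triangle bound: M_tri(r) = Σ_k |c_k| r^k
  = |-2|·3^0 + |4|·3^1 + |3|·3^2
  = 2 + 12 + 27 = 41.
This bounds M(r) := max_{|z|=r} |p(z)| from above; equality holds iff all terms c_k z^k can be made to align in phase at a single z on |z|=r.
Part (b). At z = 3 (real, on the circle |z| = r):
  p(3) = (-2)·3^0 + (4)·3^1 + (3)·3^2 = 37.
  |p(3)| = 37.
Check: |p(3)| = 37 ≤ 41 = M_tri(3). ✓ Equality does not hold at z = 3 (the coefficients have mixed signs, so the terms do not all align in phase there).

M_tri(3) = 41; |p(3)| = 37; equality at z=3: no.


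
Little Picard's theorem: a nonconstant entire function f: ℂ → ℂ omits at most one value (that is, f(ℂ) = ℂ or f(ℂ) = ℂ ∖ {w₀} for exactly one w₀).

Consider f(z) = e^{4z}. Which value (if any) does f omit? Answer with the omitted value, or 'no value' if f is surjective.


Little Picard bounds the complement of f(ℂ) to at most one point.
e^{4z} is never zero on ℂ, so 1·e^{4z} takes every value in ℂ ∖ {0}. Adding 0 shifts the range to ℂ ∖ {0}. Thus f omits exactly the value 0.

Omitted value: 0.


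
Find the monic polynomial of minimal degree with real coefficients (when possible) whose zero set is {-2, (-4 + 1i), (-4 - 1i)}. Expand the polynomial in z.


The polynomial is p(z) = ∏_{α ∈ S} (z − α), where S = {-2, (-4 + 1i), (-4 - 1i)}.
Expanding the product yields: p(z) = z^3 + 10·z^2 + 33·z + 34.
Note conjugate pairs combine to real quadratics: (z − (-4+1i))(z − (-4−1i)) = z² + 8z + 17.
The resulting polynomial has degree 3 and real coefficients as required.

p(z) = z^3 + 10·z^2 + 33·z + 34.


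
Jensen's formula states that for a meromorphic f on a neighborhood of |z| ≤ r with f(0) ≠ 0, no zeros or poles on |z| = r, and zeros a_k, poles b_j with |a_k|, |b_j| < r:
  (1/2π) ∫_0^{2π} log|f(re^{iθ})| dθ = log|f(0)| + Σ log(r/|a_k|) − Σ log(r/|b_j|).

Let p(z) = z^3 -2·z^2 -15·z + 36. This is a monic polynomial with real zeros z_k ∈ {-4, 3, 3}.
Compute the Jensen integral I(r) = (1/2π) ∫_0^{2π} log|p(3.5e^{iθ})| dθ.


Zeros: -4, 3, 3; r = 3.5.
Inside |z| < r: 3, 3. Outside (|z| ≥ r): -4.
p(0) = 36, so log|p(0)| = log(36) = 3.5835.
Apply Jensen: I(r) = log|p(0)| + Σ_k log(r/|z_k|), summed over zeros inside |z| < r.
  log(r/|z_k|) for z_k = 3: log(3.5/3) = 0.1542
  log(r/|z_k|) for z_k = 3: log(3.5/3) = 0.1542
  Outside zeros (-4) contribute nothing to the Jensen sum.
Sum over inside zeros: 0.3083.
I(r) = log|p(0)| + (inside sum) = 3.5835 + 0.3083 = 3.8918.
Note: since some zeros are outside |z| ≤ r, the simplified n·log(r) form does NOT apply — only the inside zeros contribute.

I(r) ≈ 3.8918.


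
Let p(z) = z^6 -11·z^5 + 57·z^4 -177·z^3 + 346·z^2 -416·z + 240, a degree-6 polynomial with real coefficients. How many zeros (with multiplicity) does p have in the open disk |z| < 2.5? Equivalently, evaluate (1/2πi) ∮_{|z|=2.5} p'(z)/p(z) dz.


The zeros of p are: (2 + 2i), (2 - 2i), 2, (1 + 2i), (1 - 2i), 3.
Their magnitudes are: 2.828, 2.828, 2, 2.236, 2.236, 3.
Zeros with |z| < R = 2.5: 2, (1 + 2i), (1 - 2i).
Count = 3.
By the argument principle, (1/2πi) ∮_{|z|=R} p'(z)/p(z) dz equals exactly this count.

Number of zeros inside |z| < 2.5: 3.


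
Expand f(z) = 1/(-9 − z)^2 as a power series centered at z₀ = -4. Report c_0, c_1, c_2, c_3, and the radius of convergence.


Let w = z − z₀, so z = z₀ + w.
Then -9 − z = -9 − (z₀ + w) = (-9 − z₀) − w = -5 − w.
f(z) = 1/(-5 − w)^2 = (1/(-5)^2) · (1 − w/(-5))^{−2}.
By the binomial series (1−u)^{−2} = Σ_{n≥0} C(n+1, 1) u^n for |u|<1, with u = w/(-5):
  c_n = C(n+1, 1) / (-5)^(n+2).
  c_0 = 1/(-5)^2 = 1/25.
  c_1 = 2/(-5)^3 = -2/125.
  c_2 = 3/(-5)^4 = 3/625.
  c_3 = 4/(-5)^5 = -4/3125.
The series is valid for |w/d| < 1, i.e. |z − z₀| < |d|.
Radius of convergence: R = |-9 − z₀| = |-5| = 5 (distance from z₀ to the singularity z = -9).

c_0 = 1/25, c_1 = -2/125, c_2 = 3/625, c_3 = -4/3125; R = 5.


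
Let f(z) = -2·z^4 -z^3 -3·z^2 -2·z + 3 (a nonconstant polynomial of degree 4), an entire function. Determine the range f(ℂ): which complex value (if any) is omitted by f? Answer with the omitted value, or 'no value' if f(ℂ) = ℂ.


Little Picard bounds the complement of f(ℂ) to at most one point.
For every w ∈ ℂ, the equation p(z) − w = 0 is a nonconstant polynomial in z and hence has at least one root by the fundamental theorem of algebra. So p is surjective onto ℂ, omitting no value.

Omitted value: no value.


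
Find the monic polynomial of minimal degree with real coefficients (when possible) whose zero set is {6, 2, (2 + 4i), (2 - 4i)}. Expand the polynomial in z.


The polynomial is p(z) = ∏_{α ∈ S} (z − α), where S = {6, 2, (2 + 4i), (2 - 4i)}.
Expanding the product yields: p(z) = z^4 -12·z^3 + 64·z^2 -208·z + 240.
Note conjugate pairs combine to real quadratics: (z − (2+4i))(z − (2−4i)) = z² − 4z + 20.
The resulting polynomial has degree 4 and real coefficients as required.

p(z) = z^4 -12·z^3 + 64·z^2 -208·z + 240.


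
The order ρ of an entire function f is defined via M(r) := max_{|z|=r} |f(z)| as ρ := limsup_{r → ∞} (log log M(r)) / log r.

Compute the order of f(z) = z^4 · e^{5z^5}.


M(r) = max_{|z|=r} |1|·|z|^4·|e^{5z^5}| = 1·r^4 · e^{5r^5} (the factors attain their maxima compatibly on |z|=r). Then log M(r) = log 1 + 4·log r + 5r^5, dominated by the last term, so log log M(r) ~ 5·log r. The polynomial factor 1z^4 contributes only a log r term and does not affect the order. ρ = 5.
Therefore ρ = 5.

Order ρ = 5.


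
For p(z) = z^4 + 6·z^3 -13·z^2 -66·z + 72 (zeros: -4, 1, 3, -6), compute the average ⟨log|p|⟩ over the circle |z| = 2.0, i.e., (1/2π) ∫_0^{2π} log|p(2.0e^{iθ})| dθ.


Zeros: -6, -4, 1, 3; r = 2.0.
Inside |z| < r: 1. Outside (|z| ≥ r): -6, -4, 3.
p(0) = 72, so log|p(0)| = log(72) = 4.2767.
Apply Jensen: I(r) = log|p(0)| + Σ_k log(r/|z_k|), summed over zeros inside |z| < r.
  log(r/|z_k|) for z_k = 1: log(2.0/1) = 0.6931
  Outside zeros (-6, -4, 3) contribute nothing to the Jensen sum.
Sum over inside zeros: 0.6931.
I(r) = log|p(0)| + (inside sum) = 4.2767 + 0.6931 = 4.9698.
Note: since some zeros are outside |z| ≤ r, the simplified n·log(r) form does NOT apply — only the inside zeros contribute.

I(r) ≈ 4.9698.


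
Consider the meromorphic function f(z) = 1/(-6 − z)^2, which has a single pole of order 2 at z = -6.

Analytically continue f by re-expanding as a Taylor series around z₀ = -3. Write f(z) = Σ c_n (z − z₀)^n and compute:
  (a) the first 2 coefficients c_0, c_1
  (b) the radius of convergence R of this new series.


Let w = z − z₀, so z = z₀ + w.
Then -6 − z = -6 − (z₀ + w) = (-6 − z₀) − w = -3 − w.
f(z) = 1/(-3 − w)^2 = (1/(-3)^2) · (1 − w/(-3))^{−2}.
By the binomial series (1−u)^{−2} = Σ_{n≥0} C(n+1, 1) u^n for |u|<1, with u = w/(-3):
  c_n = C(n+1, 1) / (-3)^(n+2).
  c_0 = 1/(-3)^2 = 1/9.
  c_1 = 2/(-3)^3 = -2/27.
The series is valid for |w/d| < 1, i.e. |z − z₀| < |d|.
Radius of convergence: R = |-6 − z₀| = |-3| = 3 (distance from z₀ to the singularity z = -6).

c_0 = 1/9, c_1 = -2/27; R = 3.


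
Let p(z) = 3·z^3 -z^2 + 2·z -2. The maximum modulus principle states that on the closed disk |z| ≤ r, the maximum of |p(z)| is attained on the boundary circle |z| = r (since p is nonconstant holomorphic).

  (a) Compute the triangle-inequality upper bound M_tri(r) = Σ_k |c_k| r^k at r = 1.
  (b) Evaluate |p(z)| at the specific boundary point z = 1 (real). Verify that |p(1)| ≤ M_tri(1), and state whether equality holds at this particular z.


Coefficients: c_0 = -2, c_1 = 2, c_2 = -1, c_3 = 3. Radius r = 1.
Part (a). Triangle bound: M_tri(r) = Σ_k |c_k| r^k
  = |-2|·1^0 + |2|·1^1 + |-1|·1^2 + |3|·1^3
  = 2 + 2 + 1 + 3 = 8.
This bounds M(r) := max_{|z|=r} |p(z)| from above; equality holds iff all terms c_k z^k can be made to align in phase at a single z on |z|=r.
Part (b). At z = 1 (real, on the circle |z| = r):
  p(1) = (-2)·1^0 + (2)·1^1 + (-1)·1^2 + (3)·1^3 = 2.
  |p(1)| = 2.
Check: |p(1)| = 2 ≤ 8 = M_tri(1). ✓ Equality does not hold at z = 1 (the coefficients have mixed signs, so the terms do not all align in phase there).

M_tri(1) = 8; |p(1)| = 2; equality at z=1: no.


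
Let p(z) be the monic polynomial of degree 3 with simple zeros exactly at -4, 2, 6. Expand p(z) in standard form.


The polynomial is p(z) = ∏_{α ∈ S} (z − α), where S = {-4, 2, 6}.
Expanding the product yields: p(z) = z^3 -4·z^2 -20·z + 48.
The resulting polynomial has degree 3 and real coefficients as required.

p(z) = z^3 -4·z^2 -20·z + 48.


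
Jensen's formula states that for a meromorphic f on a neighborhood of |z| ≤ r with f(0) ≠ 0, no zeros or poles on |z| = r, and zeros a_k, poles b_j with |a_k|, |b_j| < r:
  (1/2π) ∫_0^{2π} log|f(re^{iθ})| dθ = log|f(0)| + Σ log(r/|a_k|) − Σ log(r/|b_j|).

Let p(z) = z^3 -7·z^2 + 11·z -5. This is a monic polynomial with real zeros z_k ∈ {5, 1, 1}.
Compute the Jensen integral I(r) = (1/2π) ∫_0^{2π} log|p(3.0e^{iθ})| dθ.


Zeros: 1, 1, 5; r = 3.0.
Inside |z| < r: 1, 1. Outside (|z| ≥ r): 5.
p(0) = -5, so log|p(0)| = log(5) = 1.6094.
Apply Jensen: I(r) = log|p(0)| + Σ_k log(r/|z_k|), summed over zeros inside |z| < r.
  log(r/|z_k|) for z_k = 1: log(3.0/1) = 1.0986
  log(r/|z_k|) for z_k = 1: log(3.0/1) = 1.0986
  Outside zeros (5) contribute nothing to the Jensen sum.
Sum over inside zeros: 2.1972.
I(r) = log|p(0)| + (inside sum) = 1.6094 + 2.1972 = 3.8067.
Note: since some zeros are outside |z| ≤ r, the simplified n·log(r) form does NOT apply — only the inside zeros contribute.

I(r) ≈ 3.8067.


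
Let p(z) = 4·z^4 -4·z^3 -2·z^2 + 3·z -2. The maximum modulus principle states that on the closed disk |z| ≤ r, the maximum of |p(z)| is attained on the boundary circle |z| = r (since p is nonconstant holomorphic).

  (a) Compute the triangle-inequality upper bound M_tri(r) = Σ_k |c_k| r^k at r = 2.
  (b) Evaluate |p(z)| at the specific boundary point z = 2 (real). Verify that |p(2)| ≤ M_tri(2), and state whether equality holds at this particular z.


Coefficients: c_0 = -2, c_1 = 3, c_2 = -2, c_3 = -4, c_4 = 4. Radius r = 2.
Part (a). Triangle bound: M_tri(r) = Σ_k |c_k| r^k
  = |-2|·2^0 + |3|·2^1 + |-2|·2^2 + |-4|·2^3 + |4|·2^4
  = 2 + 6 + 8 + 32 + 64 = 112.
This bounds M(r) := max_{|z|=r} |p(z)| from above; equality holds iff all terms c_k z^k can be made to align in phase at a single z on |z|=r.
Part (b). At z = 2 (real, on the circle |z| = r):
  p(2) = (-2)·2^0 + (3)·2^1 + (-2)·2^2 + (-4)·2^3 + (4)·2^4 = 28.
  |p(2)| = 28.
Check: |p(2)| = 28 ≤ 112 = M_tri(2). ✓ Equality does not hold at z = 2 (the coefficients have mixed signs, so the terms do not all align in phase there).

M_tri(2) = 112; |p(2)| = 28; equality at z=2: no.


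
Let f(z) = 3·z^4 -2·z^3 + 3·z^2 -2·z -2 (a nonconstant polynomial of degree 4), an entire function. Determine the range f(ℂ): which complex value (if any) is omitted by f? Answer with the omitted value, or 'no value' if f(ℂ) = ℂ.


Little Picard bounds the complement of f(ℂ) to at most one point.
For every w ∈ ℂ, the equation p(z) − w = 0 is a nonconstant polynomial in z and hence has at least one root by the fundamental theorem of algebra. So p is surjective onto ℂ, omitting no value.

Omitted value: no value.


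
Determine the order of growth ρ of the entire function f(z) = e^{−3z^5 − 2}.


|e^{−3z^5 − 2}| = e^{Re(-3·z^5) + -2} ≤ e^{3|z|^5 + -2} = e^{3r^5 + -2} on |z| = r, so ρ ≤ 5. Choosing z on |z|=r so that -3·z^5 is real positive (always possible by picking arg z appropriately) gives |f(z)| = e^{3r^5 + -2}, matching the bound. The additive constant -2 does not affect log log M(r) ~ 5·log r. Hence ρ = 5.
Therefore ρ = 5.

Order ρ = 5.


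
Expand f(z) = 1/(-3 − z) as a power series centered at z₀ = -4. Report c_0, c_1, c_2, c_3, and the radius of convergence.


Let w = z − z₀, so z = z₀ + w.
Then -3 − z = -3 − (z₀ + w) = (-3 − z₀) − w = 1 − w.
f(z) = 1/(1 − w) = (1/(1)) · 1/(1 − w/(1)) = Σ_{n≥0} w^n / (1)^(n+1).
So c_n = 1/(1)^(n+1):
  c_0 = 1/(1)^1 = 1.
  c_1 = 1/(1)^2 = 1.
  c_2 = 1/(1)^3 = 1.
  c_3 = 1/(1)^4 = 1.
The series is valid for |w/d| < 1, i.e. |z − z₀| < |d|.
Radius of convergence: R = |-3 − z₀| = |1| = 1 (distance from z₀ to the singularity z = -3).

c_0 = 1, c_1 = 1, c_2 = 1, c_3 = 1; R = 1.


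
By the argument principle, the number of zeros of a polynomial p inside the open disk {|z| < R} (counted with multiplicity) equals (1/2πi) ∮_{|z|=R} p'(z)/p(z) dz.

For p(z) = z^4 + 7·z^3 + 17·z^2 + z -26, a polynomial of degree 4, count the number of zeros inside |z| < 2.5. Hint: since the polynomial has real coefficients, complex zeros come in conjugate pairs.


The zeros of p are: -2, 1, (-3 + 2i), (-3 - 2i).
Their magnitudes are: 2, 1, 3.606, 3.606.
Zeros with |z| < R = 2.5: -2, 1.
Count = 2.
By the argument principle, (1/2πi) ∮_{|z|=R} p'(z)/p(z) dz equals exactly this count.

Number of zeros inside |z| < 2.5: 2.


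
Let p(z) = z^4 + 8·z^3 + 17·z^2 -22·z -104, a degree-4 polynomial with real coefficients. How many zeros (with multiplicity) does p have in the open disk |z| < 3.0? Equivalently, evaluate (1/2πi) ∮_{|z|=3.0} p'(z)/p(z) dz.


The zeros of p are: -4, (-3 + 2i), (-3 - 2i), 2.
Their magnitudes are: 4, 3.606, 3.606, 2.
Zeros with |z| < R = 3.0: 2.
Count = 1.
By the argument principle, (1/2πi) ∮_{|z|=R} p'(z)/p(z) dz equals exactly this count.

Number of zeros inside |z| < 3.0: 1.


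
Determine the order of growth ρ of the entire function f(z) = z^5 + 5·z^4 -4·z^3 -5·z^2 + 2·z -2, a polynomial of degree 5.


|f(z)| ≤ Σ|c_k|·r^k = O(r^5) as r → ∞. Polynomial growth is O(e^{r^ε}) for every ε > 0 (since r^5/e^{r^ε} → 0), so ρ ≤ ε for all ε > 0, i.e. ρ = 0. Every nonconstant polynomial has order 0.
Therefore ρ = 0.

Order ρ = 0.


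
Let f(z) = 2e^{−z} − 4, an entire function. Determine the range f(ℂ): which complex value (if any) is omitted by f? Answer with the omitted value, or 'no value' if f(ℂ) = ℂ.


Little Picard bounds the complement of f(ℂ) to at most one point.
e^{−z} is never zero on ℂ, so 2·e^{−z} takes every value in ℂ ∖ {0}. Adding -4 shifts the range to ℂ ∖ {-4}. Thus f omits exactly the value -4.

Omitted value: -4.


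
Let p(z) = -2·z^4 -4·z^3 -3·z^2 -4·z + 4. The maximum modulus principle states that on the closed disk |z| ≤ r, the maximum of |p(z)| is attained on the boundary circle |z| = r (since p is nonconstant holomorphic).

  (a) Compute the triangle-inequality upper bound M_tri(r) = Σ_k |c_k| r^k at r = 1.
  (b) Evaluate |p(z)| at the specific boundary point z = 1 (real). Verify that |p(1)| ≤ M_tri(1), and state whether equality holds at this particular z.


Coefficients: c_0 = 4, c_1 = -4, c_2 = -3, c_3 = -4, c_4 = -2. Radius r = 1.
Part (a). Triangle bound: M_tri(r) = Σ_k |c_k| r^k
  = |4|·1^0 + |-4|·1^1 + |-3|·1^2 + |-4|·1^3 + |-2|·1^4
  = 4 + 4 + 3 + 4 + 2 = 17.
This bounds M(r) := max_{|z|=r} |p(z)| from above; equality holds iff all terms c_k z^k can be made to align in phase at a single z on |z|=r.
Part (b). At z = 1 (real, on the circle |z| = r):
  p(1) = (4)·1^0 + (-4)·1^1 + (-3)·1^2 + (-4)·1^3 + (-2)·1^4 = -9.
  |p(1)| = 9.
Check: |p(1)| = 9 ≤ 17 = M_tri(1). ✓ Equality does not hold at z = 1 (the coefficients have mixed signs, so the terms do not all align in phase there).

M_tri(1) = 17; |p(1)| = 9; equality at z=1: no.


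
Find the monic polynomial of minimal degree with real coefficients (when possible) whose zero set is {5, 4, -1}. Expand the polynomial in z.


The polynomial is p(z) = ∏_{α ∈ S} (z − α), where S = {5, 4, -1}.
Expanding the product yields: p(z) = z^3 -8·z^2 + 11·z + 20.
The resulting polynomial has degree 3 and real coefficients as required.

p(z) = z^3 -8·z^2 + 11·z + 20.


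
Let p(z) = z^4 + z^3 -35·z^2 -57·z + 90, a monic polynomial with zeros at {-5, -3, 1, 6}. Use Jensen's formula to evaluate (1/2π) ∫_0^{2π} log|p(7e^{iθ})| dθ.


Zeros: -5, -3, 1, 6; r = 7.
Inside |z| < r: -5, -3, 1, 6. Outside (|z| ≥ r): ∅.
p(0) = 90, so log|p(0)| = log(90) = 4.4998.
Apply Jensen: I(r) = log|p(0)| + Σ_k log(r/|z_k|), summed over zeros inside |z| < r.
  log(r/|z_k|) for z_k = -5: log(7/5) = 0.3365
  log(r/|z_k|) for z_k = -3: log(7/3) = 0.8473
  log(r/|z_k|) for z_k = 1: log(7/1) = 1.9459
  log(r/|z_k|) for z_k = 6: log(7/6) = 0.1542
Sum over inside zeros: 3.2838.
I(r) = log|p(0)| + (inside sum) = 4.4998 + 3.2838 = 7.7836.
Closed form (all zeros inside, monic): I(r) = n·log(r) = 4·log(7) = 7.7836. ✓

I(r) ≈ 7.7836.


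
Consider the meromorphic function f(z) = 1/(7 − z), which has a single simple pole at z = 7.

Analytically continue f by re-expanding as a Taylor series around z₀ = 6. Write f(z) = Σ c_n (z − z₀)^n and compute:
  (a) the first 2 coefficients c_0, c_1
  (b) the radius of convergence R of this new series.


Let w = z − z₀, so z = z₀ + w.
Then 7 − z = 7 − (z₀ + w) = (7 − z₀) − w = 1 − w.
f(z) = 1/(1 − w) = (1/(1)) · 1/(1 − w/(1)) = Σ_{n≥0} w^n / (1)^(n+1).
So c_n = 1/(1)^(n+1):
  c_0 = 1/(1)^1 = 1.
  c_1 = 1/(1)^2 = 1.
The series is valid for |w/d| < 1, i.e. |z − z₀| < |d|.
Radius of convergence: R = |7 − z₀| = |1| = 1 (distance from z₀ to the singularity z = 7).

c_0 = 1, c_1 = 1; R = 1.


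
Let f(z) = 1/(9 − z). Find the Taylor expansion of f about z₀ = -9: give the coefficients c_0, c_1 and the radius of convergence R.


Let w = z − z₀, so z = z₀ + w.
Then 9 − z = 9 − (z₀ + w) = (9 − z₀) − w = 18 − w.
f(z) = 1/(18 − w) = (1/(18)) · 1/(1 − w/(18)) = Σ_{n≥0} w^n / (18)^(n+1).
So c_n = 1/(18)^(n+1):
  c_0 = 1/(18)^1 = 1/18.
  c_1 = 1/(18)^2 = 1/324.
The series is valid for |w/d| < 1, i.e. |z − z₀| < |d|.
Radius of convergence: R = |9 − z₀| = |18| = 18 (distance from z₀ to the singularity z = 9).

c_0 = 1/18, c_1 = 1/324; R = 18.


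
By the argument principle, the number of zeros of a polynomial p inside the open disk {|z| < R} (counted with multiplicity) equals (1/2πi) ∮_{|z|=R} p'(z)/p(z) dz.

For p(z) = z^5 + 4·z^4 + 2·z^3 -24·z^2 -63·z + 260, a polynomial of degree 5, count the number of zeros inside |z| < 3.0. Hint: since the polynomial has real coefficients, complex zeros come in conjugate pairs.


The zeros of p are: (2 + 1i), (2 - 1i), (-2 + 3i), (-2 - 3i), -4.
Their magnitudes are: 2.236, 2.236, 3.606, 3.606, 4.
Zeros with |z| < R = 3.0: (2 + 1i), (2 - 1i).
Count = 2.
By the argument principle, (1/2πi) ∮_{|z|=R} p'(z)/p(z) dz equals exactly this count.

Number of zeros inside |z| < 3.0: 2.


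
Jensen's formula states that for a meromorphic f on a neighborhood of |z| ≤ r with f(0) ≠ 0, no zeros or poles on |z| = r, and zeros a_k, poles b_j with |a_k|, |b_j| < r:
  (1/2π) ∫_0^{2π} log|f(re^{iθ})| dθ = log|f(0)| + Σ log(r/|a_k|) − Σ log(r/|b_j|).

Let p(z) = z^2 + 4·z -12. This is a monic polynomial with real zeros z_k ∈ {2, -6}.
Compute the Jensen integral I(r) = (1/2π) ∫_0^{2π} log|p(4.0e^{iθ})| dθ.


Zeros: -6, 2; r = 4.0.
Inside |z| < r: 2. Outside (|z| ≥ r): -6.
p(0) = -12, so log|p(0)| = log(12) = 2.4849.
Apply Jensen: I(r) = log|p(0)| + Σ_k log(r/|z_k|), summed over zeros inside |z| < r.
  log(r/|z_k|) for z_k = 2: log(4.0/2) = 0.6931
  Outside zeros (-6) contribute nothing to the Jensen sum.
Sum over inside zeros: 0.6931.
I(r) = log|p(0)| + (inside sum) = 2.4849 + 0.6931 = 3.1781.
Note: since some zeros are outside |z| ≤ r, the simplified n·log(r) form does NOT apply — only the inside zeros contribute.

I(r) ≈ 3.1781.


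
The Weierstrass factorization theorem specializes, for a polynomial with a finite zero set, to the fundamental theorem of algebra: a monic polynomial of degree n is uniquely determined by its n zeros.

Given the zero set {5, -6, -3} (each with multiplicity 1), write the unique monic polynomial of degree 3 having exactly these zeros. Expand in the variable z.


The polynomial is p(z) = ∏_{α ∈ S} (z − α), where S = {5, -6, -3}.
Expanding the product yields: p(z) = z^3 + 4·z^2 -27·z -90.
The resulting polynomial has degree 3 and real coefficients as required.

p(z) = z^3 + 4·z^2 -27·z -90.


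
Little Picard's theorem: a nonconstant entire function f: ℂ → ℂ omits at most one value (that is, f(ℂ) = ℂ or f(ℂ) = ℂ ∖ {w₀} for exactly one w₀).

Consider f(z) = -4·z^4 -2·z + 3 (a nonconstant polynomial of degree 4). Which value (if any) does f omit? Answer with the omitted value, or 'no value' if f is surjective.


Little Picard bounds the complement of f(ℂ) to at most one point.
For every w ∈ ℂ, the equation p(z) − w = 0 is a nonconstant polynomial in z and hence has at least one root by the fundamental theorem of algebra. So p is surjective onto ℂ, omitting no value.

Omitted value: no value.


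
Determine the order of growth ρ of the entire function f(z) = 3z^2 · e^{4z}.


M(r) = max_{|z|=r} |3|·|z|^2·|e^{4z}| = 3·r^2 · e^{4r^1} (the factors attain their maxima compatibly on |z|=r). Then log M(r) = log 3 + 2·log r + 4r^1, dominated by the last term, so log log M(r) ~ 1·log r. The polynomial factor 3z^2 contributes only a log r term and does not affect the order. ρ = 1.
Therefore ρ = 1.

Order ρ = 1.


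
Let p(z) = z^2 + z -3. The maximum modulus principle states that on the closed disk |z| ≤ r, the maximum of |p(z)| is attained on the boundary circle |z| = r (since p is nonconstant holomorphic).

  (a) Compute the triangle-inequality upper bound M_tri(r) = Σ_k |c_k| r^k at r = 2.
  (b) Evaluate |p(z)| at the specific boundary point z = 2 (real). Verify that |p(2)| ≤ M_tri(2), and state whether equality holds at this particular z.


Coefficients: c_0 = -3, c_1 = 1, c_2 = 1. Radius r = 2.
Part (a). Triangle bound: M_tri(r) = Σ_k |c_k| r^k
  = |-3|·2^0 + |1|·2^1 + |1|·2^2
  = 3 + 2 + 4 = 9.
This bounds M(r) := max_{|z|=r} |p(z)| from above; equality holds iff all terms c_k z^k can be made to align in phase at a single z on |z|=r.
Part (b). At z = 2 (real, on the circle |z| = r):
  p(2) = (-3)·2^0 + (1)·2^1 + (1)·2^2 = 3.
  |p(2)| = 3.
Check: |p(2)| = 3 ≤ 9 = M_tri(2). ✓ Equality does not hold at z = 2 (the coefficients have mixed signs, so the terms do not all align in phase there).

M_tri(2) = 9; |p(2)| = 3; equality at z=2: no.


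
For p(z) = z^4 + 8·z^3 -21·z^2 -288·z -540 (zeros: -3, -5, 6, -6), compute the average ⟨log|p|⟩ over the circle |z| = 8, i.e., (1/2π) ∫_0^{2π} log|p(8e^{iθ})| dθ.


Zeros: -6, -5, -3, 6; r = 8.
Inside |z| < r: -6, -5, -3, 6. Outside (|z| ≥ r): ∅.
p(0) = -540, so log|p(0)| = log(540) = 6.2916.
Apply Jensen: I(r) = log|p(0)| + Σ_k log(r/|z_k|), summed over zeros inside |z| < r.
  log(r/|z_k|) for z_k = -3: log(8/3) = 0.9808
  log(r/|z_k|) for z_k = -5: log(8/5) = 0.4700
  log(r/|z_k|) for z_k = 6: log(8/6) = 0.2877
  log(r/|z_k|) for z_k = -6: log(8/6) = 0.2877
Sum over inside zeros: 2.0262.
I(r) = log|p(0)| + (inside sum) = 6.2916 + 2.0262 = 8.3178.
Closed form (all zeros inside, monic): I(r) = n·log(r) = 4·log(8) = 8.3178. ✓

I(r) ≈ 8.3178.


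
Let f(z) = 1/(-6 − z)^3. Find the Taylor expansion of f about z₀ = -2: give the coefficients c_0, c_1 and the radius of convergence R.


Let w = z − z₀, so z = z₀ + w.
Then -6 − z = -6 − (z₀ + w) = (-6 − z₀) − w = -4 − w.
f(z) = 1/(-4 − w)^3 = (1/(-4)^3) · (1 − w/(-4))^{−3}.
By the binomial series (1−u)^{−3} = Σ_{n≥0} C(n+2, 2) u^n for |u|<1, with u = w/(-4):
  c_n = C(n+2, 2) / (-4)^(n+3).
  c_0 = 1/(-4)^3 = -1/64.
  c_1 = 3/(-4)^4 = 3/256.
The series is valid for |w/d| < 1, i.e. |z − z₀| < |d|.
Radius of convergence: R = |-6 − z₀| = |-4| = 4 (distance from z₀ to the singularity z = -6).

c_0 = -1/64, c_1 = 3/256; R = 4.


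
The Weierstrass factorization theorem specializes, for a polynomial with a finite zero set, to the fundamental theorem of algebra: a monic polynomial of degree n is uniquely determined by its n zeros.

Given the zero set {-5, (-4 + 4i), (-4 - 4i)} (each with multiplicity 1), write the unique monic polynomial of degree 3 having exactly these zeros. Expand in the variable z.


The polynomial is p(z) = ∏_{α ∈ S} (z − α), where S = {-5, (-4 + 4i), (-4 - 4i)}.
Expanding the product yields: p(z) = z^3 + 13·z^2 + 72·z + 160.
Note conjugate pairs combine to real quadratics: (z − (-4+4i))(z − (-4−4i)) = z² + 8z + 32.
The resulting polynomial has degree 3 and real coefficients as required.

p(z) = z^3 + 13·z^2 + 72·z + 160.


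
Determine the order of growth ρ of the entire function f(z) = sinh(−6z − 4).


sinh(w) is a linear combination of e^{iw} and e^{−iw} (or e^w, e^{−w} in the hyperbolic case), so |sinh(w)| ≤ e^{|w|}. With w = −6z − 4, |w| ≤ 6|z| + 4 = 6r + 4 on |z| = r, giving M(r) ≤ e^{6r + 4}, so ρ ≤ 1. On a suitable ray (z = it for sin/cos; z = t for sinh/cosh, t real → ∞), |sinh(−6z − 4)| grows like e^{6|t|}/2, so ρ ≥ 1. Hence ρ = 1.
Therefore ρ = 1.

Order ρ = 1.


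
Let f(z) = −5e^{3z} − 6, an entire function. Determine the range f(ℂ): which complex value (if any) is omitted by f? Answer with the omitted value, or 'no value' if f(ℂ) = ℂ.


Little Picard bounds the complement of f(ℂ) to at most one point.
e^{3z} is never zero on ℂ, so -5·e^{3z} takes every value in ℂ ∖ {0}. Adding -6 shifts the range to ℂ ∖ {-6}. Thus f omits exactly the value -6.

Omitted value: -6.


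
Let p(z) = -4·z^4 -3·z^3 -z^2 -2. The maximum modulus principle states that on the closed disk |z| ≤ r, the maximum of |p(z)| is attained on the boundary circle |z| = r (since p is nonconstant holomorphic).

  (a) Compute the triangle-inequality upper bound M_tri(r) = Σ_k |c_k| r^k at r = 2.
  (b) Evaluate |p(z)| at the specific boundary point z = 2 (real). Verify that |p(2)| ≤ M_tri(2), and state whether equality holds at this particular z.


Coefficients: c_0 = -2, c_1 = 0, c_2 = -1, c_3 = -3, c_4 = -4. Radius r = 2.
Part (a). Triangle bound: M_tri(r) = Σ_k |c_k| r^k
  = |-2|·2^0 + |0|·2^1 + |-1|·2^2 + |-3|·2^3 + |-4|·2^4
  = 2 + 0 + 4 + 24 + 64 = 94.
This bounds M(r) := max_{|z|=r} |p(z)| from above; equality holds iff all terms c_k z^k can be made to align in phase at a single z on |z|=r.
Part (b). At z = 2 (real, on the circle |z| = r):
  p(2) = (-2)·2^0 + (0)·2^1 + (-1)·2^2 + (-3)·2^3 + (-4)·2^4 = -94.
  |p(2)| = 94.
Since all nonzero coefficients share the same sign, |p(2)| = 94 = M_tri(2); the triangle bound is attained at z = 2, so in fact M(r) = 94.

M_tri(2) = 94; |p(2)| = 94; equality at z=2: yes.


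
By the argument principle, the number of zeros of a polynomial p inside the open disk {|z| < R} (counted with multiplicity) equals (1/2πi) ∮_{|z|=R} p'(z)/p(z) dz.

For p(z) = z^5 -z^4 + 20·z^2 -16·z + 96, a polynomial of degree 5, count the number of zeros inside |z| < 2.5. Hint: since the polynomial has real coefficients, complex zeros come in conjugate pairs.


The zeros of p are: -3, (0 + 2i), (0 - 2i), (2 + 2i), (2 - 2i).
Their magnitudes are: 3, 2, 2, 2.828, 2.828.
Zeros with |z| < R = 2.5: (0 + 2i), (0 - 2i).
Count = 2.
By the argument principle, (1/2πi) ∮_{|z|=R} p'(z)/p(z) dz equals exactly this count.

Number of zeros inside |z| < 2.5: 2.


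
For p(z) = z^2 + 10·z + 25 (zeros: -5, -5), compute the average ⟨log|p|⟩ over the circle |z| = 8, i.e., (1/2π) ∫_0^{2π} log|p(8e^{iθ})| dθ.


Zeros: -5, -5; r = 8.
Inside |z| < r: -5, -5. Outside (|z| ≥ r): ∅.
p(0) = 25, so log|p(0)| = log(25) = 3.2189.
Apply Jensen: I(r) = log|p(0)| + Σ_k log(r/|z_k|), summed over zeros inside |z| < r.
  log(r/|z_k|) for z_k = -5: log(8/5) = 0.4700
  log(r/|z_k|) for z_k = -5: log(8/5) = 0.4700
Sum over inside zeros: 0.9400.
I(r) = log|p(0)| + (inside sum) = 3.2189 + 0.9400 = 4.1589.
Closed form (all zeros inside, monic): I(r) = n·log(r) = 2·log(8) = 4.1589. ✓

I(r) ≈ 4.1589.


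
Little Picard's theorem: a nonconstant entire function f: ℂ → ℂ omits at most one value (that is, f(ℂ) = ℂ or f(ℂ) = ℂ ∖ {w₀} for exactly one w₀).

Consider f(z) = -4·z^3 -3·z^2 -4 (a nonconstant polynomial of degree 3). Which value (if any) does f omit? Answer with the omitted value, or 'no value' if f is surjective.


Little Picard bounds the complement of f(ℂ) to at most one point.
For every w ∈ ℂ, the equation p(z) − w = 0 is a nonconstant polynomial in z and hence has at least one root by the fundamental theorem of algebra. So p is surjective onto ℂ, omitting no value.

Omitted value: no value.


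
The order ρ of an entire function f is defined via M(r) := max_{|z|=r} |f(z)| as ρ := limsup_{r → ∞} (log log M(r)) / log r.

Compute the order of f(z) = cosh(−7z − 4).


cosh(w) is a linear combination of e^{iw} and e^{−iw} (or e^w, e^{−w} in the hyperbolic case), so |cosh(w)| ≤ e^{|w|}. With w = −7z − 4, |w| ≤ 7|z| + 4 = 7r + 4 on |z| = r, giving M(r) ≤ e^{7r + 4}, so ρ ≤ 1. On a suitable ray (z = it for sin/cos; z = t for sinh/cosh, t real → ∞), |cosh(−7z − 4)| grows like e^{7|t|}/2, so ρ ≥ 1. Hence ρ = 1.
Therefore ρ = 1.

Order ρ = 1.


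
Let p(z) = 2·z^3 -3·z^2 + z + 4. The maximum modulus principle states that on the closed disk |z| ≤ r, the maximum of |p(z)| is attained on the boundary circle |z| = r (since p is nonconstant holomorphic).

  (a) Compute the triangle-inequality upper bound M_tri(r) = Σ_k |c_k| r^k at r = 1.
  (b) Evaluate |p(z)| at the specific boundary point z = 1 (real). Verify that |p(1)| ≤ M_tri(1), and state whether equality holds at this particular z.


Coefficients: c_0 = 4, c_1 = 1, c_2 = -3, c_3 = 2. Radius r = 1.
Part (a). Triangle bound: M_tri(r) = Σ_k |c_k| r^k
  = |4|·1^0 + |1|·1^1 + |-3|·1^2 + |2|·1^3
  = 4 + 1 + 3 + 2 = 10.
This bounds M(r) := max_{|z|=r} |p(z)| from above; equality holds iff all terms c_k z^k can be made to align in phase at a single z on |z|=r.
Part (b). At z = 1 (real, on the circle |z| = r):
  p(1) = (4)·1^0 + (1)·1^1 + (-3)·1^2 + (2)·1^3 = 4.
  |p(1)| = 4.
Check: |p(1)| = 4 ≤ 10 = M_tri(1). ✓ Equality does not hold at z = 1 (the coefficients have mixed signs, so the terms do not all align in phase there).

M_tri(1) = 10; |p(1)| = 4; equality at z=1: no.


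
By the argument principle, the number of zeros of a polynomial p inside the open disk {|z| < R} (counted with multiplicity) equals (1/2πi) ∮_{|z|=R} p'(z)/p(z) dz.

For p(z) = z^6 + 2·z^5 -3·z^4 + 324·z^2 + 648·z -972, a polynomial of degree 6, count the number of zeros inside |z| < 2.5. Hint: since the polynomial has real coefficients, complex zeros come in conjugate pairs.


The zeros of p are: -3, 1, (3 + 3i), (3 - 3i), (-3 + 3i), (-3 - 3i).
Their magnitudes are: 3, 1, 4.243, 4.243, 4.243, 4.243.
Zeros with |z| < R = 2.5: 1.
Count = 1.
By the argument principle, (1/2πi) ∮_{|z|=R} p'(z)/p(z) dz equals exactly this count.

Number of zeros inside |z| < 2.5: 1.


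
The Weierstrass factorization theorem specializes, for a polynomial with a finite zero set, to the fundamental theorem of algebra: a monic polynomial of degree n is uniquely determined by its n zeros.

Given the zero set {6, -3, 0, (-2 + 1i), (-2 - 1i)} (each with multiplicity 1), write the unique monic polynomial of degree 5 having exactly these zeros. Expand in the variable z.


The polynomial is p(z) = ∏_{α ∈ S} (z − α), where S = {6, -3, 0, (-2 + 1i), (-2 - 1i)}.
Expanding the product yields: p(z) = z^5 + z^4 -25·z^3 -87·z^2 -90·z.
Note conjugate pairs combine to real quadratics: (z − (-2+1i))(z − (-2−1i)) = z² + 4z + 5.
The resulting polynomial has degree 5 and real coefficients as required.

p(z) = z^5 + z^4 -25·z^3 -87·z^2 -90·z.


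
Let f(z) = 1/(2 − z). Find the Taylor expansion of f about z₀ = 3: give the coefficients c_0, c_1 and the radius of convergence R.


Let w = z − z₀, so z = z₀ + w.
Then 2 − z = 2 − (z₀ + w) = (2 − z₀) − w = -1 − w.
f(z) = 1/(-1 − w) = (1/(-1)) · 1/(1 − w/(-1)) = Σ_{n≥0} w^n / (-1)^(n+1).
So c_n = 1/(-1)^(n+1):
  c_0 = 1/(-1)^1 = -1.
  c_1 = 1/(-1)^2 = 1.
The series is valid for |w/d| < 1, i.e. |z − z₀| < |d|.
Radius of convergence: R = |2 − z₀| = |-1| = 1 (distance from z₀ to the singularity z = 2).

c_0 = -1, c_1 = 1; R = 1.


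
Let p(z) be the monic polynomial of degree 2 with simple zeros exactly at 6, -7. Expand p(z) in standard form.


The polynomial is p(z) = ∏_{α ∈ S} (z − α), where S = {6, -7}.
Expanding the product yields: p(z) = z^2 + z -42.
The resulting polynomial has degree 2 and real coefficients as required.

p(z) = z^2 + z -42.


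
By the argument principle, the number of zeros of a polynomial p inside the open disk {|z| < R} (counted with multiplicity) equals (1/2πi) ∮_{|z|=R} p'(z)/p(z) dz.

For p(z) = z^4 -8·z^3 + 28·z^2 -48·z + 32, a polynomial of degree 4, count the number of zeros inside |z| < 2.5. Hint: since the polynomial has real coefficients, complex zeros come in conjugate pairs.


The zeros of p are: (2 + 2i), (2 - 2i), 2, 2.
Their magnitudes are: 2.828, 2.828, 2, 2.
Zeros with |z| < R = 2.5: 2, 2.
Count = 2.
By the argument principle, (1/2πi) ∮_{|z|=R} p'(z)/p(z) dz equals exactly this count.

Number of zeros inside |z| < 2.5: 2.


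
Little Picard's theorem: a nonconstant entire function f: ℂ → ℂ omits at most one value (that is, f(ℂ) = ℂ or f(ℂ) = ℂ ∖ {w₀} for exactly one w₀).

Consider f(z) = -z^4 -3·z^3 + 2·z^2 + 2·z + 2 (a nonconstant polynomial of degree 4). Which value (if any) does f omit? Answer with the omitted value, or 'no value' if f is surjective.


Little Picard bounds the complement of f(ℂ) to at most one point.
For every w ∈ ℂ, the equation p(z) − w = 0 is a nonconstant polynomial in z and hence has at least one root by the fundamental theorem of algebra. So p is surjective onto ℂ, omitting no value.

Omitted value: no value.


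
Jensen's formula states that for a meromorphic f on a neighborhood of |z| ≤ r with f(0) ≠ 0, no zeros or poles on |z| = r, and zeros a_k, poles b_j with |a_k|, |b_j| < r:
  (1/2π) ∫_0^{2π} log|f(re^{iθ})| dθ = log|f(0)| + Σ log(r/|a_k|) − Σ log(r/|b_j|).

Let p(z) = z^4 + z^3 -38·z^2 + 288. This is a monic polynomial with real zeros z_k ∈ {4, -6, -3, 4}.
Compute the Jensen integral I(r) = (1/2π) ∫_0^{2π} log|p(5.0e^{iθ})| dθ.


Zeros: -6, -3, 4, 4; r = 5.0.
Inside |z| < r: -3, 4, 4. Outside (|z| ≥ r): -6.
p(0) = 288, so log|p(0)| = log(288) = 5.6630.
Apply Jensen: I(r) = log|p(0)| + Σ_k log(r/|z_k|), summed over zeros inside |z| < r.
  log(r/|z_k|) for z_k = 4: log(5.0/4) = 0.2231
  log(r/|z_k|) for z_k = -3: log(5.0/3) = 0.5108
  log(r/|z_k|) for z_k = 4: log(5.0/4) = 0.2231
  Outside zeros (-6) contribute nothing to the Jensen sum.
Sum over inside zeros: 0.9571.
I(r) = log|p(0)| + (inside sum) = 5.6630 + 0.9571 = 6.6201.
Note: since some zeros are outside |z| ≤ r, the simplified n·log(r) form does NOT apply — only the inside zeros contribute.

I(r) ≈ 6.6201.


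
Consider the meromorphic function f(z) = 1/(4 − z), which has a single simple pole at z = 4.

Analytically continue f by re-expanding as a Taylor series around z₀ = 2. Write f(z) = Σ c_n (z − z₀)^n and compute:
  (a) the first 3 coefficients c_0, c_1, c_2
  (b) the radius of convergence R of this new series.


Let w = z − z₀, so z = z₀ + w.
Then 4 − z = 4 − (z₀ + w) = (4 − z₀) − w = 2 − w.
f(z) = 1/(2 − w) = (1/(2)) · 1/(1 − w/(2)) = Σ_{n≥0} w^n / (2)^(n+1).
So c_n = 1/(2)^(n+1):
  c_0 = 1/(2)^1 = 1/2.
  c_1 = 1/(2)^2 = 1/4.
  c_2 = 1/(2)^3 = 1/8.
The series is valid for |w/d| < 1, i.e. |z − z₀| < |d|.
Radius of convergence: R = |4 − z₀| = |2| = 2 (distance from z₀ to the singularity z = 4).

c_0 = 1/2, c_1 = 1/4, c_2 = 1/8; R = 2.


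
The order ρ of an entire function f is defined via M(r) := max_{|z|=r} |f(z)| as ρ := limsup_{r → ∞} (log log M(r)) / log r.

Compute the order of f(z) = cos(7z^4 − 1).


Write cos(w) = (e^{iw} ± e^{−iw})/(2 or 2i), so |cos(w)| ≤ e^{|w|}. With w = 7z^4 − 1, |w| ≤ 7r^4 + 1 on |z|=r, giving M(r) ≤ e^{7r^4 + 1} and ρ ≤ 4. For the lower bound, choose z on |z|=r with 7z^4 purely imaginary of modulus 7r^4; then |cos(7z^4 − 1)| grows like e^{7r^4}/2, so ρ ≥ 4. Hence ρ = 4.
Therefore ρ = 4.

Order ρ = 4.


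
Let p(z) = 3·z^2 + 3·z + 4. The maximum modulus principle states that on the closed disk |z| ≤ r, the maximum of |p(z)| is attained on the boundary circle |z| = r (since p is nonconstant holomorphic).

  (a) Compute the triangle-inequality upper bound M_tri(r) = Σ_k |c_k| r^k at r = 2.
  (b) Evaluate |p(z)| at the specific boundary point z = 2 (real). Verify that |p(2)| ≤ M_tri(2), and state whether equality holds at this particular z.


Coefficients: c_0 = 4, c_1 = 3, c_2 = 3. Radius r = 2.
Part (a). Triangle bound: M_tri(r) = Σ_k |c_k| r^k
  = |4|·2^0 + |3|·2^1 + |3|·2^2
  = 4 + 6 + 12 = 22.
This bounds M(r) := max_{|z|=r} |p(z)| from above; equality holds iff all terms c_k z^k can be made to align in phase at a single z on |z|=r.
Part (b). At z = 2 (real, on the circle |z| = r):
  p(2) = (4)·2^0 + (3)·2^1 + (3)·2^2 = 22.
  |p(2)| = 22.
Since all nonzero coefficients share the same sign, |p(2)| = 22 = M_tri(2); the triangle bound is attained at z = 2, so in fact M(r) = 22.

M_tri(2) = 22; |p(2)| = 22; equality at z=2: yes.


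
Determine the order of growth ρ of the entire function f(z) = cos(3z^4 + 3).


Write cos(w) = (e^{iw} ± e^{−iw})/(2 or 2i), so |cos(w)| ≤ e^{|w|}. With w = 3z^4 + 3, |w| ≤ 3r^4 + 3 on |z|=r, giving M(r) ≤ e^{3r^4 + 3} and ρ ≤ 4. For the lower bound, choose z on |z|=r with 3z^4 purely imaginary of modulus 3r^4; then |cos(3z^4 + 3)| grows like e^{3r^4}/2, so ρ ≥ 4. Hence ρ = 4.
Therefore ρ = 4.

Order ρ = 4.


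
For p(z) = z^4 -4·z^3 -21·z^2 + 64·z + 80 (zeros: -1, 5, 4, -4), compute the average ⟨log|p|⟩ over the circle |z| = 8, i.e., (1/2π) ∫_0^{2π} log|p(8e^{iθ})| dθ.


Zeros: -4, -1, 4, 5; r = 8.
Inside |z| < r: -4, -1, 4, 5. Outside (|z| ≥ r): ∅.
p(0) = 80, so log|p(0)| = log(80) = 4.3820.
Apply Jensen: I(r) = log|p(0)| + Σ_k log(r/|z_k|), summed over zeros inside |z| < r.
  log(r/|z_k|) for z_k = -1: log(8/1) = 2.0794
  log(r/|z_k|) for z_k = 5: log(8/5) = 0.4700
  log(r/|z_k|) for z_k = 4: log(8/4) = 0.6931
  log(r/|z_k|) for z_k = -4: log(8/4) = 0.6931
Sum over inside zeros: 3.9357.
I(r) = log|p(0)| + (inside sum) = 4.3820 + 3.9357 = 8.3178.
Closed form (all zeros inside, monic): I(r) = n·log(r) = 4·log(8) = 8.3178. ✓

I(r) ≈ 8.3178.
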